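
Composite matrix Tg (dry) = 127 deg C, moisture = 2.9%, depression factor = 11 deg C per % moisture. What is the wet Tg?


Tg_wet = Tg_dry - k*moisture = 127 - 11*2.9 = 95.1 deg C

95.1 deg C


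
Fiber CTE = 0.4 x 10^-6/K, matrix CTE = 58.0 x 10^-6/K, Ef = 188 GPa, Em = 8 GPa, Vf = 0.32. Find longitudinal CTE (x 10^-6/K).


E1 = Ef*Vf + Em*(1-Vf) = 65.6
alpha_1 = (alpha_f*Ef*Vf + alpha_m*Em*(1-Vf))/E1 = 5.18 x 10^-6/K

5.18 x 10^-6/K


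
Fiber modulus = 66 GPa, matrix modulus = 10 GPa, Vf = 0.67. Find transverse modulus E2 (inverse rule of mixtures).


1/E2 = Vf/Ef + (1-Vf)/Em = 0.67/66 + 0.33/10
E2 = 23.17 GPa

23.17 GPa


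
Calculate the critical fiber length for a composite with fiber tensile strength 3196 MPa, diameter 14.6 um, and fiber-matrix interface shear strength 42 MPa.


Lc = sigma_f * d / (2 * tau_i) = 3196 * 14.6 / (2 * 42) = 555.5 um

555.5 um


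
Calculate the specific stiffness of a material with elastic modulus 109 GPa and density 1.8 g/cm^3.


Specific stiffness = E/rho = 109/1.8 = 60.6 GPa/(g/cm^3)

60.6 GPa/(g/cm^3)


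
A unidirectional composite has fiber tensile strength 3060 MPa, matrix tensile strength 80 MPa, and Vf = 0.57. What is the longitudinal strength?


sigma_1 = sigma_f*Vf + sigma_m*(1-Vf) = 3060*0.57 + 80*0.43 = 1778.6 MPa

1778.6 MPa


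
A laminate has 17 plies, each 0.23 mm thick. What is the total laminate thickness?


h = n * t_ply = 17 * 0.23 = 3.91 mm

3.91 mm


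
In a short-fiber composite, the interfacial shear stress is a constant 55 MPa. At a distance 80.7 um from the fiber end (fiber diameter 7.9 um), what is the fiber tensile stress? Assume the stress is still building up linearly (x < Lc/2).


Force balance: sigma_f * (pi*d^2/4) = tau * (pi*d) * x  ->  sigma_f = 4 * tau * x / d
sigma_f = 4 * 55 * 80.7 / 7.9 = 2247.3 MPa

2247.3 MPa


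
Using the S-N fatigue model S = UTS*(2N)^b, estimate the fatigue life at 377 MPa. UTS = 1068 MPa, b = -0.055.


N = 0.5 * (S/UTS)^(1/b) = 0.5 * (377/1068)^(1/-0.055) = 8.3432e+07 cycles

8.3432e+07 cycles


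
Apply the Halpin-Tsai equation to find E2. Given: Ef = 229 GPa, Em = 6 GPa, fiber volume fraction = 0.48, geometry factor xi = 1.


eta = (Ef/Em - 1)/(Ef/Em + xi) = (38.1667 - 1)/(38.1667 + 1) = 0.9489
E2 = Em*(1+xi*eta*Vf)/(1-eta*Vf) = 16.04 GPa

16.04 GPa


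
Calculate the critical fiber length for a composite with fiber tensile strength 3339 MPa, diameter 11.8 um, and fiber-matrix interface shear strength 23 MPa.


Lc = sigma_f * d / (2 * tau_i) = 3339 * 11.8 / (2 * 23) = 856.5 um

856.5 um


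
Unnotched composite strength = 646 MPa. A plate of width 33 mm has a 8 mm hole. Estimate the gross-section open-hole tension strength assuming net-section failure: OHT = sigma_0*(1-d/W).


OHT = sigma_0*(1-d/W) = 646*(1-8/33) = 489.4 MPa

489.4 MPa


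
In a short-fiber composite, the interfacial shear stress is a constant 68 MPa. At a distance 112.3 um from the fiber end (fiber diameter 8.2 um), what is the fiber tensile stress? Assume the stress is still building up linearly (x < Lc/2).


Force balance: sigma_f * (pi*d^2/4) = tau * (pi*d) * x  ->  sigma_f = 4 * tau * x / d
sigma_f = 4 * 68 * 112.3 / 8.2 = 3725.1 MPa

3725.1 MPa


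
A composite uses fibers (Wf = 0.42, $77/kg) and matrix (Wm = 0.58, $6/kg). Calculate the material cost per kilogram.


Cost = cost_f*Wf + cost_m*Wm = 77*0.42 + 6*0.58 = $35.82/kg

$35.82/kg


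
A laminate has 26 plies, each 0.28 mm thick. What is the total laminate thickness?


h = n * t_ply = 26 * 0.28 = 7.28 mm

7.28 mm


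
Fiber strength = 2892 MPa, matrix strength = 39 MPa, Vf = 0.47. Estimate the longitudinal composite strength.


sigma_1 = sigma_f*Vf + sigma_m*(1-Vf) = 2892*0.47 + 39*0.53 = 1379.9 MPa

1379.9 MPa


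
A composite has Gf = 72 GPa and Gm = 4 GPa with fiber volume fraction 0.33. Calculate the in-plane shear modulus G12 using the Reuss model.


1/G12 = Vf/Gf + (1-Vf)/Gm = 0.33/72 + 0.67/4
G12 = 5.81 GPa

5.81 GPa


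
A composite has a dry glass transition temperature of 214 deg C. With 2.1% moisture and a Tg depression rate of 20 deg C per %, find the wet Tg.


Tg_wet = Tg_dry - k*moisture = 214 - 20*2.1 = 172.0 deg C

172.0 deg C


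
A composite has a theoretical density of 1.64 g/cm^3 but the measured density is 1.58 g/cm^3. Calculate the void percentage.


Void% = (rho_theo - rho_actual)/rho_theo * 100 = (1.64 - 1.58)/1.64 * 100 = 3.66%

3.66%


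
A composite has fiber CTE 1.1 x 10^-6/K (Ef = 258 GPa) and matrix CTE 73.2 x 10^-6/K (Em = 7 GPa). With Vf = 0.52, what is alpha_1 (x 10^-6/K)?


E1 = Ef*Vf + Em*(1-Vf) = 137.52
alpha_1 = (alpha_f*Ef*Vf + alpha_m*Em*(1-Vf))/E1 = 2.86 x 10^-6/K

2.86 x 10^-6/K


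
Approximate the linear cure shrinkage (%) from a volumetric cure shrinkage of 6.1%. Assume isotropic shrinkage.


Linear shrinkage ≈ vol_shrink/3 = 6.1/3 = 2.033%

2.033%


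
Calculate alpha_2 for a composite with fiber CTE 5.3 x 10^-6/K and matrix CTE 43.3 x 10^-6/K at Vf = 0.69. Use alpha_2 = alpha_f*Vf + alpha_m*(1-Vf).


alpha_2 = alpha_f*Vf + alpha_m*(1-Vf) = 5.3*0.69 + 43.3*0.31 = 17.1 x 10^-6/K

17.1 x 10^-6/K


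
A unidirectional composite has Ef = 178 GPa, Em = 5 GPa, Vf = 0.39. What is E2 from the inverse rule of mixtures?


1/E2 = Vf/Ef + (1-Vf)/Em = 0.39/178 + 0.61/5
E2 = 8.05 GPa

8.05 GPa


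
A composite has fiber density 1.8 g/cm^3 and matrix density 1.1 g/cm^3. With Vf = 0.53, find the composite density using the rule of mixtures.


rho_c = rho_f*Vf + rho_m*(1-Vf) = 1.8*0.53 + 1.1*0.47 = 1.471 g/cm^3

1.471 g/cm^3


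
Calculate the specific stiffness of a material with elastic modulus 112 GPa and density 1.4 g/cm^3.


Specific stiffness = E/rho = 112/1.4 = 80.0 GPa/(g/cm^3)

80.0 GPa/(g/cm^3)


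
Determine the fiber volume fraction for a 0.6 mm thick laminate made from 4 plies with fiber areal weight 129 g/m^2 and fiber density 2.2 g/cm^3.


Vf = n * FAW / (rho_f * h * 1000) = 4 * 129 / (2.2 * 0.6 * 1000) = 0.3909

0.3909


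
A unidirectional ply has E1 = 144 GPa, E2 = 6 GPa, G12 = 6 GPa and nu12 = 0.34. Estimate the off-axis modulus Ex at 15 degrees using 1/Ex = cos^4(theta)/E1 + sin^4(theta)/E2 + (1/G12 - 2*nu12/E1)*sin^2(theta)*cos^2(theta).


cos^4(15) = 0.870513, sin^4(15) = 0.004487, sin^2(15)*cos^2(15) = 0.0625
1/G12 - 2*nu12/E1 = 1/6 - 2*0.34/144 = 0.161944 GPa^-1
1/Ex = 0.870513/144 + 0.004487/6 + 0.161944*0.0625 = 0.0169146 GPa^-1
Ex = 59.12 GPa

59.12 GPa


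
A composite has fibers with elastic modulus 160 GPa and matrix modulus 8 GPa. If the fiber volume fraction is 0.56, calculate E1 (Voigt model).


E1 = Ef*Vf + Em*(1-Vf) = 160*0.56 + 8*0.44 = 93.12 GPa

93.12 GPa


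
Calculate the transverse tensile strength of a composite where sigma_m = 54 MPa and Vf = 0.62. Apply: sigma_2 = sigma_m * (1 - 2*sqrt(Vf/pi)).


factor = 1 - 2*sqrt(0.62/pi) = 0.1115
sigma_2 = 54 * 0.1115 = 6.02 MPa

6.02 MPa


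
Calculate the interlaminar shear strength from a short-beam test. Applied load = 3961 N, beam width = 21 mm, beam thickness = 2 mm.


ILSS = 3F/(4bh) = 3*3961/(4*21*2) = 70.73 MPa

70.73 MPa


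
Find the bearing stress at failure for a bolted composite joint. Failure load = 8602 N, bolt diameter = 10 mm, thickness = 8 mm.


sigma_br = F/(d*h) = 8602/(10*8) = 107.5 MPa

107.5 MPa


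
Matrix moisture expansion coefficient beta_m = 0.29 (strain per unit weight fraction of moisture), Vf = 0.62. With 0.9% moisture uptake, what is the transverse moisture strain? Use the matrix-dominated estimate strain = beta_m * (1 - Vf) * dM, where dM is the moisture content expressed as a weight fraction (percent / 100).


dM = 0.9/100 = 0.009
strain = beta_m * (1-Vf) * dM = 0.29 * 0.38 * 0.009 = 0.0009918

0.0009918


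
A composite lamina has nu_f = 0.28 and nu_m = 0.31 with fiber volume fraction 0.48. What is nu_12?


nu_12 = nu_f*Vf + nu_m*(1-Vf) = 0.28*0.48 + 0.31*0.52 = 0.2956

0.2956


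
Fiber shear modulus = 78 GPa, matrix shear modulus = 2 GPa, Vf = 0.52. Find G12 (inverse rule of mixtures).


1/G12 = Vf/Gf + (1-Vf)/Gm = 0.52/78 + 0.48/2
G12 = 4.05 GPa

4.05 GPa


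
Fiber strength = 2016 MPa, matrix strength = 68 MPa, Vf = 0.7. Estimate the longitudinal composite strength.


sigma_1 = sigma_f*Vf + sigma_m*(1-Vf) = 2016*0.7 + 68*0.3 = 1431.6 MPa

1431.6 MPa


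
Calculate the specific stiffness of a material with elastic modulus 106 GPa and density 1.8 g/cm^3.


Specific stiffness = E/rho = 106/1.8 = 58.9 GPa/(g/cm^3)

58.9 GPa/(g/cm^3)


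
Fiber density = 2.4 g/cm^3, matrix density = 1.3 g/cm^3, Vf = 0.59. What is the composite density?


rho_c = rho_f*Vf + rho_m*(1-Vf) = 2.4*0.59 + 1.3*0.41 = 1.949 g/cm^3

1.949 g/cm^3


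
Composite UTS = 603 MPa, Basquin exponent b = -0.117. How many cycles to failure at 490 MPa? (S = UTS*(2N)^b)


N = 0.5 * (S/UTS)^(1/b) = 0.5 * (490/603)^(1/-0.117) = 2.9460 cycles

2.9460 cycles


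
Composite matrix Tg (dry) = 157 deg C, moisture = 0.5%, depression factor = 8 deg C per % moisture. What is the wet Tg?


Tg_wet = Tg_dry - k*moisture = 157 - 8*0.5 = 153.0 deg C

153.0 deg C


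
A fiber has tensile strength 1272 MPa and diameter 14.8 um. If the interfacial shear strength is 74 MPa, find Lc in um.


Lc = sigma_f * d / (2 * tau_i) = 1272 * 14.8 / (2 * 74) = 127.2 um

127.2 um


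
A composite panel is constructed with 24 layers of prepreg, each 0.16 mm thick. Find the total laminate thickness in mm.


h = n * t_ply = 24 * 0.16 = 3.84 mm

3.84 mm


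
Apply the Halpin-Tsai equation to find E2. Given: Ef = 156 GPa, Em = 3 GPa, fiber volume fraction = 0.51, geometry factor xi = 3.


eta = (Ef/Em - 1)/(Ef/Em + xi) = (52.0 - 1)/(52.0 + 3) = 0.9273
E2 = Em*(1+xi*eta*Vf)/(1-eta*Vf) = 13.77 GPa

13.77 GPa


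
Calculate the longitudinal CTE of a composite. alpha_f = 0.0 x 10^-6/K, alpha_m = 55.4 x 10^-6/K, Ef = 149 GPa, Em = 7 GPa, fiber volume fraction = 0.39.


E1 = Ef*Vf + Em*(1-Vf) = 62.38
alpha_1 = (alpha_f*Ef*Vf + alpha_m*Em*(1-Vf))/E1 = 3.79 x 10^-6/K

3.79 x 10^-6/K


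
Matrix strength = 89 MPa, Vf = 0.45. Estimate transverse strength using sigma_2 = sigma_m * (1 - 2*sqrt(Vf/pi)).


factor = 1 - 2*sqrt(0.45/pi) = 0.2431
sigma_2 = 89 * 0.2431 = 21.63 MPa

21.63 MPa


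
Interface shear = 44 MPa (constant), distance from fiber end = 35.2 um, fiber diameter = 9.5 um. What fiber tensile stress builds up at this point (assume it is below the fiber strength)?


Force balance: sigma_f * (pi*d^2/4) = tau * (pi*d) * x  ->  sigma_f = 4 * tau * x / d
sigma_f = 4 * 44 * 35.2 / 9.5 = 652.1 MPa

652.1 MPa


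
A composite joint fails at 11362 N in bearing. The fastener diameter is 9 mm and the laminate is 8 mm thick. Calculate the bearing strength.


sigma_br = F/(d*h) = 11362/(9*8) = 157.8 MPa

157.8 MPa


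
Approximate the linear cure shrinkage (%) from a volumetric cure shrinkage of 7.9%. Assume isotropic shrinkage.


Linear shrinkage ≈ vol_shrink/3 = 7.9/3 = 2.633%

2.633%


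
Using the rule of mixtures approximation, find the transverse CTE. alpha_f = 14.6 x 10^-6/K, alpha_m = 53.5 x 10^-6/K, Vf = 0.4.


alpha_2 = alpha_f*Vf + alpha_m*(1-Vf) = 14.6*0.4 + 53.5*0.6 = 37.9 x 10^-6/K

37.9 x 10^-6/K


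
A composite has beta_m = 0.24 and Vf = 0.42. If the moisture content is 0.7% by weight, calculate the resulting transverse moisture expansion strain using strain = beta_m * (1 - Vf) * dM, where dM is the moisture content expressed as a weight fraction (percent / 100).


dM = 0.7/100 = 0.007
strain = beta_m * (1-Vf) * dM = 0.24 * 0.58 * 0.007 = 0.0009744

0.0009744


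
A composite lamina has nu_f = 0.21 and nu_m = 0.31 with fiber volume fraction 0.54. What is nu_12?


nu_12 = nu_f*Vf + nu_m*(1-Vf) = 0.21*0.54 + 0.31*0.46 = 0.256

0.256


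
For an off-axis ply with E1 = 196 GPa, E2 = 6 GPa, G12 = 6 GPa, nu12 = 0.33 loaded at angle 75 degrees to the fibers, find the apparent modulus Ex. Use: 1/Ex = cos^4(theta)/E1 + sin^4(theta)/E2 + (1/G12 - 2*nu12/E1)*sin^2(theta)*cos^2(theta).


cos^4(75) = 0.004487, sin^4(75) = 0.870513, sin^2(75)*cos^2(75) = 0.0625
1/G12 - 2*nu12/E1 = 1/6 - 2*0.33/196 = 0.163299 GPa^-1
1/Ex = 0.004487/196 + 0.870513/6 + 0.163299*0.0625 = 0.1553146 GPa^-1
Ex = 6.44 GPa

6.44 GPa


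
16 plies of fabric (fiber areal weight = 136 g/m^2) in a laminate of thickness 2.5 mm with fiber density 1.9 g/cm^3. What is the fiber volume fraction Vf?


Vf = n * FAW / (rho_f * h * 1000) = 16 * 136 / (1.9 * 2.5 * 1000) = 0.4581

0.4581


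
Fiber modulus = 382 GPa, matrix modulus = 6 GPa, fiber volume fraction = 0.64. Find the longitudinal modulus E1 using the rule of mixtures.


E1 = Ef*Vf + Em*(1-Vf) = 382*0.64 + 6*0.36 = 246.64 GPa

246.64 GPa


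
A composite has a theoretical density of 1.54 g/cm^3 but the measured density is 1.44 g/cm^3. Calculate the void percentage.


Void% = (rho_theo - rho_actual)/rho_theo * 100 = (1.54 - 1.44)/1.54 * 100 = 6.49%

6.49%


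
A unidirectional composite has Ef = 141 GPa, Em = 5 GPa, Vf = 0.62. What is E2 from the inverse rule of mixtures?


1/E2 = Vf/Ef + (1-Vf)/Em = 0.62/141 + 0.38/5
E2 = 12.44 GPa

12.44 GPa


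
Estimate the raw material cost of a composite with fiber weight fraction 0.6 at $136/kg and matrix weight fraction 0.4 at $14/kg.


Cost = cost_f*Wf + cost_m*Wm = 136*0.6 + 14*0.4 = $87.2/kg

$87.2/kg


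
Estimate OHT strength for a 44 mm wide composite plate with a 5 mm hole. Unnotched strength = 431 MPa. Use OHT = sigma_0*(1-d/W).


OHT = sigma_0*(1-d/W) = 431*(1-5/44) = 382.0 MPa

382.0 MPa


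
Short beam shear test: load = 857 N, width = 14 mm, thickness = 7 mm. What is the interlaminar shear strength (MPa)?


ILSS = 3F/(4bh) = 3*857/(4*14*7) = 6.56 MPa

6.56 MPa


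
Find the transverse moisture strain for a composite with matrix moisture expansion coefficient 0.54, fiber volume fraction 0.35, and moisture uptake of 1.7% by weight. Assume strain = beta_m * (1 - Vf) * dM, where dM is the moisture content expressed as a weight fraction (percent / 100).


dM = 1.7/100 = 0.017
strain = beta_m * (1-Vf) * dM = 0.54 * 0.65 * 0.017 = 0.005967

0.005967


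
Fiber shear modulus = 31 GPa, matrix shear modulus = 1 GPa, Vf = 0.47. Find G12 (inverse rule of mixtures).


1/G12 = Vf/Gf + (1-Vf)/Gm = 0.47/31 + 0.53/1
G12 = 1.83 GPa

1.83 GPa


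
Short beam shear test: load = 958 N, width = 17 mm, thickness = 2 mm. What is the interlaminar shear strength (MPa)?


ILSS = 3F/(4bh) = 3*958/(4*17*2) = 21.13 MPa

21.13 MPa


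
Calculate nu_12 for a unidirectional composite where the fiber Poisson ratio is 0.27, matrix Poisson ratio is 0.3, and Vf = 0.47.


nu_12 = nu_f*Vf + nu_m*(1-Vf) = 0.27*0.47 + 0.3*0.53 = 0.2859

0.2859


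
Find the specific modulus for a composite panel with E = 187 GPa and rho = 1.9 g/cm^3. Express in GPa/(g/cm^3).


Specific stiffness = E/rho = 187/1.9 = 98.4 GPa/(g/cm^3)

98.4 GPa/(g/cm^3)


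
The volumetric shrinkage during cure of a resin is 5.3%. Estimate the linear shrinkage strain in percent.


Linear shrinkage ≈ vol_shrink/3 = 5.3/3 = 1.767%

1.767%


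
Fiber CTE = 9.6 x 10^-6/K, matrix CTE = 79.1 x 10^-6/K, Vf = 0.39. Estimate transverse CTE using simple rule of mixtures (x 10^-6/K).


alpha_2 = alpha_f*Vf + alpha_m*(1-Vf) = 9.6*0.39 + 79.1*0.61 = 52.0 x 10^-6/K

52.0 x 10^-6/K


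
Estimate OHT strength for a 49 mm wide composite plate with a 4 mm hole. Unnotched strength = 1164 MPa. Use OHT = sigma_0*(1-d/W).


OHT = sigma_0*(1-d/W) = 1164*(1-4/49) = 1069.0 MPa

1069.0 MPa


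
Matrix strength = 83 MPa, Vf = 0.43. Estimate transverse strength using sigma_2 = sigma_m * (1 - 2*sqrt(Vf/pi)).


factor = 1 - 2*sqrt(0.43/pi) = 0.2601
sigma_2 = 83 * 0.2601 = 21.59 MPa

21.59 MPa


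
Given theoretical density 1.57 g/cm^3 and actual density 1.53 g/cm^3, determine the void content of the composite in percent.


Void% = (rho_theo - rho_actual)/rho_theo * 100 = (1.57 - 1.53)/1.57 * 100 = 2.55%

2.55%


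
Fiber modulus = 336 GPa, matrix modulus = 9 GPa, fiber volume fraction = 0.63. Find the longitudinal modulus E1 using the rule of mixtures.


E1 = Ef*Vf + Em*(1-Vf) = 336*0.63 + 9*0.37 = 215.01 GPa

215.01 GPa


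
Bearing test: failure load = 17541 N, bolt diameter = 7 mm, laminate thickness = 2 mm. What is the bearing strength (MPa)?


sigma_br = F/(d*h) = 17541/(7*2) = 1252.9 MPa

1252.9 MPa


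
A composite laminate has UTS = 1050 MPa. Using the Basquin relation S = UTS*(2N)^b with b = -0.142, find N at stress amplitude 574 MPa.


N = 0.5 * (S/UTS)^(1/b) = 0.5 * (574/1050)^(1/-0.142) = 35.1556 cycles

35.1556 cycles


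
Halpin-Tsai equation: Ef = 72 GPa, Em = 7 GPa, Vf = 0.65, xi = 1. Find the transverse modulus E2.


eta = (Ef/Em - 1)/(Ef/Em + xi) = (10.2857 - 1)/(10.2857 + 1) = 0.8228
E2 = Em*(1+xi*eta*Vf)/(1-eta*Vf) = 23.1 GPa

23.1 GPa


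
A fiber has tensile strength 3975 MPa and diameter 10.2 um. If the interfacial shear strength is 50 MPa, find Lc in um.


Lc = sigma_f * d / (2 * tau_i) = 3975 * 10.2 / (2 * 50) = 405.5 um

405.5 um


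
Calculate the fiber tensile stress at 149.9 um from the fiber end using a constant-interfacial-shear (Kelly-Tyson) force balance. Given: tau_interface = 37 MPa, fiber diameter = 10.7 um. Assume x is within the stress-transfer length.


Force balance: sigma_f * (pi*d^2/4) = tau * (pi*d) * x  ->  sigma_f = 4 * tau * x / d
sigma_f = 4 * 37 * 149.9 / 10.7 = 2073.4 MPa

2073.4 MPa


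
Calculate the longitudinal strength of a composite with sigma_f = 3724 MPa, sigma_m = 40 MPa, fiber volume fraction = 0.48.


sigma_1 = sigma_f*Vf + sigma_m*(1-Vf) = 3724*0.48 + 40*0.52 = 1808.3 MPa

1808.3 MPa


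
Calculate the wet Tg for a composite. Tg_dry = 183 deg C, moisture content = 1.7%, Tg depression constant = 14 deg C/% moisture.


Tg_wet = Tg_dry - k*moisture = 183 - 14*1.7 = 159.2 deg C

159.2 deg C


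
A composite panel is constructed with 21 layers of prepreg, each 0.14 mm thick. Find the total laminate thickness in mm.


h = n * t_ply = 21 * 0.14 = 2.94 mm

2.94 mm


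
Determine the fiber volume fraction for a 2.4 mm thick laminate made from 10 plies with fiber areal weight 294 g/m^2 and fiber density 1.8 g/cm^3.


Vf = n * FAW / (rho_f * h * 1000) = 10 * 294 / (1.8 * 2.4 * 1000) = 0.6806

0.6806


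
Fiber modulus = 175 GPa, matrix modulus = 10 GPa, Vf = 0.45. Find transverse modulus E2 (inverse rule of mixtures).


1/E2 = Vf/Ef + (1-Vf)/Em = 0.45/175 + 0.55/10
E2 = 17.37 GPa

17.37 GPa


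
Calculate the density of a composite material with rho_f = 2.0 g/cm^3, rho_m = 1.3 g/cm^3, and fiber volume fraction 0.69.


rho_c = rho_f*Vf + rho_m*(1-Vf) = 2.0*0.69 + 1.3*0.31 = 1.783 g/cm^3

1.783 g/cm^3


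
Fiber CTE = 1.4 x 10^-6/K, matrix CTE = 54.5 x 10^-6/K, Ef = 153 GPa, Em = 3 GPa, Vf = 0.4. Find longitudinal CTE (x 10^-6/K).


E1 = Ef*Vf + Em*(1-Vf) = 63.0
alpha_1 = (alpha_f*Ef*Vf + alpha_m*Em*(1-Vf))/E1 = 2.92 x 10^-6/K

2.92 x 10^-6/K


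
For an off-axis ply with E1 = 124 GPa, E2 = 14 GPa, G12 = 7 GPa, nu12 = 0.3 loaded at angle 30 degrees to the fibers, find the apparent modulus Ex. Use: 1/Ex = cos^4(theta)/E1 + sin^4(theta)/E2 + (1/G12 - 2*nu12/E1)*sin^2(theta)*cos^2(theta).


cos^4(30) = 0.5625, sin^4(30) = 0.0625, sin^2(30)*cos^2(30) = 0.1875
1/G12 - 2*nu12/E1 = 1/7 - 2*0.3/124 = 0.138018 GPa^-1
1/Ex = 0.5625/124 + 0.0625/14 + 0.138018*0.1875 = 0.034879 GPa^-1
Ex = 28.67 GPa

28.67 GPa


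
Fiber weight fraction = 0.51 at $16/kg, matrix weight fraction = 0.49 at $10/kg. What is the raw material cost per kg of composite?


Cost = cost_f*Wf + cost_m*Wm = 16*0.51 + 10*0.49 = $13.06/kg

$13.06/kg


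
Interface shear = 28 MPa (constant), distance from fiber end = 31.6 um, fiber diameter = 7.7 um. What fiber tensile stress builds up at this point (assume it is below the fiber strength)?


Force balance: sigma_f * (pi*d^2/4) = tau * (pi*d) * x  ->  sigma_f = 4 * tau * x / d
sigma_f = 4 * 28 * 31.6 / 7.7 = 459.6 MPa

459.6 MPa


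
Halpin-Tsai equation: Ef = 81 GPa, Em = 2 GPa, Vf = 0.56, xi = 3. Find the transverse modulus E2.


eta = (Ef/Em - 1)/(Ef/Em + xi) = (40.5 - 1)/(40.5 + 3) = 0.908
E2 = Em*(1+xi*eta*Vf)/(1-eta*Vf) = 10.28 GPa

10.28 GPa


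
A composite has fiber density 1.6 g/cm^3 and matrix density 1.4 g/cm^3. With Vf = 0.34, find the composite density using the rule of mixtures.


rho_c = rho_f*Vf + rho_m*(1-Vf) = 1.6*0.34 + 1.4*0.66 = 1.468 g/cm^3

1.468 g/cm^3


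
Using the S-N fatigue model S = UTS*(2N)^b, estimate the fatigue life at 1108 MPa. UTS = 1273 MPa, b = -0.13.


N = 0.5 * (S/UTS)^(1/b) = 0.5 * (1108/1273)^(1/-0.13) = 1.4546 cycles

1.4546 cycles


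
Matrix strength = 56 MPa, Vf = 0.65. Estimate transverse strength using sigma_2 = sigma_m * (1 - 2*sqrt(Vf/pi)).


factor = 1 - 2*sqrt(0.65/pi) = 0.0903
sigma_2 = 56 * 0.0903 = 5.06 MPa

5.06 MPa


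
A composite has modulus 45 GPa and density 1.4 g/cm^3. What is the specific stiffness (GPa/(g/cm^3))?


Specific stiffness = E/rho = 45/1.4 = 32.1 GPa/(g/cm^3)

32.1 GPa/(g/cm^3)


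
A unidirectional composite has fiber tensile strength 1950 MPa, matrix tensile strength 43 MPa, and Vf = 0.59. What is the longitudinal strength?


sigma_1 = sigma_f*Vf + sigma_m*(1-Vf) = 1950*0.59 + 43*0.41 = 1168.1 MPa

1168.1 MPa


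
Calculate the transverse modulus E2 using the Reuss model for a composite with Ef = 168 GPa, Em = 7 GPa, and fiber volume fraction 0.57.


1/E2 = Vf/Ef + (1-Vf)/Em = 0.57/168 + 0.43/7
E2 = 15.43 GPa

15.43 GPa


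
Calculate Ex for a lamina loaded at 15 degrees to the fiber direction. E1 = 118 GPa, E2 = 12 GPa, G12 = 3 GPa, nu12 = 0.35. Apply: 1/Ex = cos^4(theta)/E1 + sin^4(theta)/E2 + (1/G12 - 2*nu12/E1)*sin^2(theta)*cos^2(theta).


cos^4(15) = 0.870513, sin^4(15) = 0.004487, sin^2(15)*cos^2(15) = 0.0625
1/G12 - 2*nu12/E1 = 1/3 - 2*0.35/118 = 0.327401 GPa^-1
1/Ex = 0.870513/118 + 0.004487/12 + 0.327401*0.0625 = 0.0282137 GPa^-1
Ex = 35.44 GPa

35.44 GPa


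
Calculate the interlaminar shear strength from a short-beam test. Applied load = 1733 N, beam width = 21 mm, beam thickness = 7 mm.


ILSS = 3F/(4bh) = 3*1733/(4*21*7) = 8.84 MPa

8.84 MPa


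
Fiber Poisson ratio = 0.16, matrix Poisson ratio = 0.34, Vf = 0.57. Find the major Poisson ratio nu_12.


nu_12 = nu_f*Vf + nu_m*(1-Vf) = 0.16*0.57 + 0.34*0.43 = 0.2374

0.2374


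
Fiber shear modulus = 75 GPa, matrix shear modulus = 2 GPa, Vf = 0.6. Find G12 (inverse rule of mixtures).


1/G12 = Vf/Gf + (1-Vf)/Gm = 0.6/75 + 0.4/2
G12 = 4.81 GPa

4.81 GPa


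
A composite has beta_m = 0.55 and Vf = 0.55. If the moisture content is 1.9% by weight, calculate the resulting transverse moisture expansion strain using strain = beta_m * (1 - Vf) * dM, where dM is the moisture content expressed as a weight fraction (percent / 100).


dM = 1.9/100 = 0.019
strain = beta_m * (1-Vf) * dM = 0.55 * 0.45 * 0.019 = 0.0047025

0.0047025


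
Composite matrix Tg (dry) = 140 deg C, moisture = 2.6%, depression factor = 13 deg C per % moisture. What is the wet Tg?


Tg_wet = Tg_dry - k*moisture = 140 - 13*2.6 = 106.2 deg C

106.2 deg C


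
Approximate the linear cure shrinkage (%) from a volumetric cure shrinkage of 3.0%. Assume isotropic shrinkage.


Linear shrinkage ≈ vol_shrink/3 = 3.0/3 = 1.0%

1.0%


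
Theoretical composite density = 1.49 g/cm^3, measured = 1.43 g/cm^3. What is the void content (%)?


Void% = (rho_theo - rho_actual)/rho_theo * 100 = (1.49 - 1.43)/1.49 * 100 = 4.03%

4.03%


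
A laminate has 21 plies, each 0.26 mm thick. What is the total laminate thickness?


h = n * t_ply = 21 * 0.26 = 5.46 mm

5.46 mm


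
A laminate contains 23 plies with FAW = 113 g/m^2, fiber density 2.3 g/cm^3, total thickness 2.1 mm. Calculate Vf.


Vf = n * FAW / (rho_f * h * 1000) = 23 * 113 / (2.3 * 2.1 * 1000) = 0.5381

0.5381


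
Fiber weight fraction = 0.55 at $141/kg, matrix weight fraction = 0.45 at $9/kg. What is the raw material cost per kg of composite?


Cost = cost_f*Wf + cost_m*Wm = 141*0.55 + 9*0.45 = $81.6/kg

$81.6/kg


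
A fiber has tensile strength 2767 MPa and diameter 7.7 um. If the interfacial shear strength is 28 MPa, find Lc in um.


Lc = sigma_f * d / (2 * tau_i) = 2767 * 7.7 / (2 * 28) = 380.5 um

380.5 um


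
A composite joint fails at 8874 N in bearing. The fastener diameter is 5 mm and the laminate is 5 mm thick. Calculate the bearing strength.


sigma_br = F/(d*h) = 8874/(5*5) = 355.0 MPa

355.0 MPa


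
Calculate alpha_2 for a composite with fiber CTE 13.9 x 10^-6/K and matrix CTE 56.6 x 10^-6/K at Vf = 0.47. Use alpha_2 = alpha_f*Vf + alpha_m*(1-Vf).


alpha_2 = alpha_f*Vf + alpha_m*(1-Vf) = 13.9*0.47 + 56.6*0.53 = 36.5 x 10^-6/K

36.5 x 10^-6/K


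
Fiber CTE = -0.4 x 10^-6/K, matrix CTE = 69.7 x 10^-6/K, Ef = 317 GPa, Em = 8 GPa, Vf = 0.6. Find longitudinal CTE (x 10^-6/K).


E1 = Ef*Vf + Em*(1-Vf) = 193.4
alpha_1 = (alpha_f*Ef*Vf + alpha_m*Em*(1-Vf))/E1 = 0.76 x 10^-6/K

0.76 x 10^-6/K


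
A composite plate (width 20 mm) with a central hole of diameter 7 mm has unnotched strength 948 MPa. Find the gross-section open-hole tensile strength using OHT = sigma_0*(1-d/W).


OHT = sigma_0*(1-d/W) = 948*(1-7/20) = 616.2 MPa

616.2 MPa


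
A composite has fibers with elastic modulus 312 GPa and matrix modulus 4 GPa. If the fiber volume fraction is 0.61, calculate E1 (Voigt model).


E1 = Ef*Vf + Em*(1-Vf) = 312*0.61 + 4*0.39 = 191.88 GPa

191.88 GPa


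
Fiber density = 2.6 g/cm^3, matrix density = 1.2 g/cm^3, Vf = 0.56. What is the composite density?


rho_c = rho_f*Vf + rho_m*(1-Vf) = 2.6*0.56 + 1.2*0.44 = 1.984 g/cm^3

1.984 g/cm^3


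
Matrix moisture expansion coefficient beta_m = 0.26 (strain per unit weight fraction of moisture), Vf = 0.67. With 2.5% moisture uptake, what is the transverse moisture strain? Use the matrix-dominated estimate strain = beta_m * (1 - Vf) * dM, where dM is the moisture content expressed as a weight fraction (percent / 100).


dM = 2.5/100 = 0.025
strain = beta_m * (1-Vf) * dM = 0.26 * 0.33 * 0.025 = 0.002145

0.002145


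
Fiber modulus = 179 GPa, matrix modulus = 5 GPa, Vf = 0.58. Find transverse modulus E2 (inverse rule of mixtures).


1/E2 = Vf/Ef + (1-Vf)/Em = 0.58/179 + 0.42/5
E2 = 11.46 GPa

11.46 GPa


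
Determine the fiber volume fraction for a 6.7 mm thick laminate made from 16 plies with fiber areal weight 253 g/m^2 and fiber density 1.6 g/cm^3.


Vf = n * FAW / (rho_f * h * 1000) = 16 * 253 / (1.6 * 6.7 * 1000) = 0.3776

0.3776


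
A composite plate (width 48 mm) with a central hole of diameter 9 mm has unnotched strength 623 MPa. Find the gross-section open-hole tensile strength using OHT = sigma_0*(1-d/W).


OHT = sigma_0*(1-d/W) = 623*(1-9/48) = 506.2 MPa

506.2 MPa


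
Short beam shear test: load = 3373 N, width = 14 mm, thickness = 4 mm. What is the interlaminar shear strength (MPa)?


ILSS = 3F/(4bh) = 3*3373/(4*14*4) = 45.17 MPa

45.17 MPa


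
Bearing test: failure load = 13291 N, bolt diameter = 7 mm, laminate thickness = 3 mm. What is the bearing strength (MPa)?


sigma_br = F/(d*h) = 13291/(7*3) = 632.9 MPa

632.9 MPa


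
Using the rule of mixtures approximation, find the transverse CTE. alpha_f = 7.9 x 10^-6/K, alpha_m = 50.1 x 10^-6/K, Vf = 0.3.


alpha_2 = alpha_f*Vf + alpha_m*(1-Vf) = 7.9*0.3 + 50.1*0.7 = 37.4 x 10^-6/K

37.4 x 10^-6/K


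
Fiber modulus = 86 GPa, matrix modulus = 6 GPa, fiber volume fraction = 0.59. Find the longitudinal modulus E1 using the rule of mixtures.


E1 = Ef*Vf + Em*(1-Vf) = 86*0.59 + 6*0.41 = 53.2 GPa

53.2 GPa


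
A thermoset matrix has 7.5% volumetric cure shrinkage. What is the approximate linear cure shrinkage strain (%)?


Linear shrinkage ≈ vol_shrink/3 = 7.5/3 = 2.5%

2.5%


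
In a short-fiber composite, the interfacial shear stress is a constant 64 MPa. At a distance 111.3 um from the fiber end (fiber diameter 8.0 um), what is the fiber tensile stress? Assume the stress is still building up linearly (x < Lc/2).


Force balance: sigma_f * (pi*d^2/4) = tau * (pi*d) * x  ->  sigma_f = 4 * tau * x / d
sigma_f = 4 * 64 * 111.3 / 8.0 = 3561.6 MPa

3561.6 MPa


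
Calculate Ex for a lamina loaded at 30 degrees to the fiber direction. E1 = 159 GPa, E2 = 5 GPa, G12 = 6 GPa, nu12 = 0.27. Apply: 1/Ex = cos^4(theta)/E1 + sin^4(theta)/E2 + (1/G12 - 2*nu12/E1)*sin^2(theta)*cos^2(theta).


cos^4(30) = 0.5625, sin^4(30) = 0.0625, sin^2(30)*cos^2(30) = 0.1875
1/G12 - 2*nu12/E1 = 1/6 - 2*0.27/159 = 0.16327 GPa^-1
1/Ex = 0.5625/159 + 0.0625/5 + 0.16327*0.1875 = 0.0466509 GPa^-1
Ex = 21.44 GPa

21.44 GPa


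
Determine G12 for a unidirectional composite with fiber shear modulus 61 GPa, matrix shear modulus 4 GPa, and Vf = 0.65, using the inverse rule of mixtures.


1/G12 = Vf/Gf + (1-Vf)/Gm = 0.65/61 + 0.35/4
G12 = 10.19 GPa

10.19 GPa


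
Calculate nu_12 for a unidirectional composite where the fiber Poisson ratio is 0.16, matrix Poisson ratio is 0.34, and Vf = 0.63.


nu_12 = nu_f*Vf + nu_m*(1-Vf) = 0.16*0.63 + 0.34*0.37 = 0.2266

0.2266


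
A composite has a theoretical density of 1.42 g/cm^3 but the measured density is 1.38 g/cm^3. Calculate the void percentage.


Void% = (rho_theo - rho_actual)/rho_theo * 100 = (1.42 - 1.38)/1.42 * 100 = 2.82%

2.82%


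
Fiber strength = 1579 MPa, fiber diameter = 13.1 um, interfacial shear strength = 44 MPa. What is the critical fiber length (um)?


Lc = sigma_f * d / (2 * tau_i) = 1579 * 13.1 / (2 * 44) = 235.1 um

235.1 um


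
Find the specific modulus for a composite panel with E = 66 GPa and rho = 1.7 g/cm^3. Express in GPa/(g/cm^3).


Specific stiffness = E/rho = 66/1.7 = 38.8 GPa/(g/cm^3)

38.8 GPa/(g/cm^3)


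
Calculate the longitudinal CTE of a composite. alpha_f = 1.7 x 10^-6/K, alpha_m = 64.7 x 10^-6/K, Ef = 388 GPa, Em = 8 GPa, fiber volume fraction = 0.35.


E1 = Ef*Vf + Em*(1-Vf) = 141.0
alpha_1 = (alpha_f*Ef*Vf + alpha_m*Em*(1-Vf))/E1 = 4.02 x 10^-6/K

4.02 x 10^-6/K


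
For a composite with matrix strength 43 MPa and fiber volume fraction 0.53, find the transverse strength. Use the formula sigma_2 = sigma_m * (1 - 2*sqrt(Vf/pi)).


factor = 1 - 2*sqrt(0.53/pi) = 0.1785
sigma_2 = 43 * 0.1785 = 7.68 MPa

7.68 MPa


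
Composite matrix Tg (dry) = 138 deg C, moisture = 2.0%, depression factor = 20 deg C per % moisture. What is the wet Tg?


Tg_wet = Tg_dry - k*moisture = 138 - 20*2.0 = 98.0 deg C

98.0 deg C


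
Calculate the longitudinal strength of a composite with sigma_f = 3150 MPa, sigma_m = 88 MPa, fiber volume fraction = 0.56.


sigma_1 = sigma_f*Vf + sigma_m*(1-Vf) = 3150*0.56 + 88*0.44 = 1802.7 MPa

1802.7 MPa


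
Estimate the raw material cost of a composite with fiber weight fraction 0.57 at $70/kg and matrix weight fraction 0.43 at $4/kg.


Cost = cost_f*Wf + cost_m*Wm = 70*0.57 + 4*0.43 = $41.62/kg

$41.62/kg


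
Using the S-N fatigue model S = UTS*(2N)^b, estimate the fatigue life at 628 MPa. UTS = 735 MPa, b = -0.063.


N = 0.5 * (S/UTS)^(1/b) = 0.5 * (628/735)^(1/-0.063) = 6.0749 cycles

6.0749 cycles


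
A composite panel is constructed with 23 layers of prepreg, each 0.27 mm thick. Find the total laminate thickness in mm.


h = n * t_ply = 23 * 0.27 = 6.21 mm

6.21 mm


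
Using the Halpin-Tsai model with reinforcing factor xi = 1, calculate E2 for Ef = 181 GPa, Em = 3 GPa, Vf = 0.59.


eta = (Ef/Em - 1)/(Ef/Em + xi) = (60.3333 - 1)/(60.3333 + 1) = 0.9674
E2 = Em*(1+xi*eta*Vf)/(1-eta*Vf) = 10.98 GPa

10.98 GPa


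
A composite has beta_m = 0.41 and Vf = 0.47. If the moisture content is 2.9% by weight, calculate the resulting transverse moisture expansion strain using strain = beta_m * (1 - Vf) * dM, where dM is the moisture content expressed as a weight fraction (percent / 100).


dM = 2.9/100 = 0.029
strain = beta_m * (1-Vf) * dM = 0.41 * 0.53 * 0.029 = 0.0063017

0.0063017


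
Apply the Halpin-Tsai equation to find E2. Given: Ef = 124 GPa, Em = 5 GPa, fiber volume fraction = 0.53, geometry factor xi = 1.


eta = (Ef/Em - 1)/(Ef/Em + xi) = (24.8 - 1)/(24.8 + 1) = 0.9225
E2 = Em*(1+xi*eta*Vf)/(1-eta*Vf) = 14.57 GPa

14.57 GPa


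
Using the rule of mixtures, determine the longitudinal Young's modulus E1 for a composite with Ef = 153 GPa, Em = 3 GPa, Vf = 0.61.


E1 = Ef*Vf + Em*(1-Vf) = 153*0.61 + 3*0.39 = 94.5 GPa

94.5 GPa


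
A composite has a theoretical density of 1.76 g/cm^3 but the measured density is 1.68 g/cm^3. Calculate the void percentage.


Void% = (rho_theo - rho_actual)/rho_theo * 100 = (1.76 - 1.68)/1.76 * 100 = 4.55%

4.55%


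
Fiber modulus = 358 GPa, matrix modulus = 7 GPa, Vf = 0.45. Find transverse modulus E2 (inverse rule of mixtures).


1/E2 = Vf/Ef + (1-Vf)/Em = 0.45/358 + 0.55/7
E2 = 12.53 GPa

12.53 GPa


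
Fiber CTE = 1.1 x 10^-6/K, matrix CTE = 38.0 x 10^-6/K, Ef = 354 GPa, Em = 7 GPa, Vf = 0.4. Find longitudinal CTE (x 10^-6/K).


E1 = Ef*Vf + Em*(1-Vf) = 145.8
alpha_1 = (alpha_f*Ef*Vf + alpha_m*Em*(1-Vf))/E1 = 2.16 x 10^-6/K

2.16 x 10^-6/K


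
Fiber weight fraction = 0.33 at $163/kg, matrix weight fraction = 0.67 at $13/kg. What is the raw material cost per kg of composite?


Cost = cost_f*Wf + cost_m*Wm = 163*0.33 + 13*0.67 = $62.5/kg

$62.5/kg


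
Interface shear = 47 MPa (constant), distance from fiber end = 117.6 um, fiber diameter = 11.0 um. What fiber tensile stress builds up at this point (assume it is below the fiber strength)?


Force balance: sigma_f * (pi*d^2/4) = tau * (pi*d) * x  ->  sigma_f = 4 * tau * x / d
sigma_f = 4 * 47 * 117.6 / 11.0 = 2009.9 MPa

2009.9 MPa


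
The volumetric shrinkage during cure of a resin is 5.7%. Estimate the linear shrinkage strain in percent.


Linear shrinkage ≈ vol_shrink/3 = 5.7/3 = 1.9%

1.9%


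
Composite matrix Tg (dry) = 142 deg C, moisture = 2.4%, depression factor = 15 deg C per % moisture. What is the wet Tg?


Tg_wet = Tg_dry - k*moisture = 142 - 15*2.4 = 106.0 deg C

106.0 deg C


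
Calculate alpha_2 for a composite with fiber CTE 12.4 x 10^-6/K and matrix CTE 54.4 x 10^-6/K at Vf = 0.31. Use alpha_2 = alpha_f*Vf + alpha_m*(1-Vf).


alpha_2 = alpha_f*Vf + alpha_m*(1-Vf) = 12.4*0.31 + 54.4*0.69 = 41.4 x 10^-6/K

41.4 x 10^-6/K


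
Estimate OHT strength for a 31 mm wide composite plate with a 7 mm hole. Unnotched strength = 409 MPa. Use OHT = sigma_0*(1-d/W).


OHT = sigma_0*(1-d/W) = 409*(1-7/31) = 316.6 MPa

316.6 MPa


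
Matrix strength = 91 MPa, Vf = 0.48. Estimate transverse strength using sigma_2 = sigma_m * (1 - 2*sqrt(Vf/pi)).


factor = 1 - 2*sqrt(0.48/pi) = 0.2182
sigma_2 = 91 * 0.2182 = 19.86 MPa

19.86 MPa


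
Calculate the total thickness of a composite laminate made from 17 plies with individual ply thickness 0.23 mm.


h = n * t_ply = 17 * 0.23 = 3.91 mm

3.91 mm


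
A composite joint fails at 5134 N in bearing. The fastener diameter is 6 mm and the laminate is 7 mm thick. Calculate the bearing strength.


sigma_br = F/(d*h) = 5134/(6*7) = 122.2 MPa

122.2 MPa


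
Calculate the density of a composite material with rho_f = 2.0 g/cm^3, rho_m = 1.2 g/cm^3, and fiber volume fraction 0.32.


rho_c = rho_f*Vf + rho_m*(1-Vf) = 2.0*0.32 + 1.2*0.68 = 1.456 g/cm^3

1.456 g/cm^3


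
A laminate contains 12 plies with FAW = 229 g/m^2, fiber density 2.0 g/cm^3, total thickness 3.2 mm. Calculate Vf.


Vf = n * FAW / (rho_f * h * 1000) = 12 * 229 / (2.0 * 3.2 * 1000) = 0.4294

0.4294


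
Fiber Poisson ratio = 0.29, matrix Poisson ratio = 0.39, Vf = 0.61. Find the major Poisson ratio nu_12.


nu_12 = nu_f*Vf + nu_m*(1-Vf) = 0.29*0.61 + 0.39*0.39 = 0.329

0.329


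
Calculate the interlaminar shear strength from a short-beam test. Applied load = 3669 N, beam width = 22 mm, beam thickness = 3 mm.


ILSS = 3F/(4bh) = 3*3669/(4*22*3) = 41.69 MPa

41.69 MPa


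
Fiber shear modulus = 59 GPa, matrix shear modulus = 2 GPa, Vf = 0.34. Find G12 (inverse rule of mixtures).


1/G12 = Vf/Gf + (1-Vf)/Gm = 0.34/59 + 0.66/2
G12 = 2.98 GPa

2.98 GPa


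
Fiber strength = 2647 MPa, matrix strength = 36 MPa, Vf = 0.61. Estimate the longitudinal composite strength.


sigma_1 = sigma_f*Vf + sigma_m*(1-Vf) = 2647*0.61 + 36*0.39 = 1628.7 MPa

1628.7 MPa


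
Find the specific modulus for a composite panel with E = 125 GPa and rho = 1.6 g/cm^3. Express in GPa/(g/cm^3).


Specific stiffness = E/rho = 125/1.6 = 78.1 GPa/(g/cm^3)

78.1 GPa/(g/cm^3)


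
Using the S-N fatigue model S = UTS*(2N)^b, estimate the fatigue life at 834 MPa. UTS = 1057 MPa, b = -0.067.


N = 0.5 * (S/UTS)^(1/b) = 0.5 * (834/1057)^(1/-0.067) = 17.1761 cycles

17.1761 cycles


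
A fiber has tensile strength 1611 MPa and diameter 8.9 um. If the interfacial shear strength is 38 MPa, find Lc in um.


Lc = sigma_f * d / (2 * tau_i) = 1611 * 8.9 / (2 * 38) = 188.7 um

188.7 um


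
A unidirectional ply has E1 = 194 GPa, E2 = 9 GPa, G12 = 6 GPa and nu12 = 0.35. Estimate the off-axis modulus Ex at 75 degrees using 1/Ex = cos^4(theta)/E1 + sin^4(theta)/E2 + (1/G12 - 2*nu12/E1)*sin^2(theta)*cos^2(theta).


cos^4(75) = 0.004487, sin^4(75) = 0.870513, sin^2(75)*cos^2(75) = 0.0625
1/G12 - 2*nu12/E1 = 1/6 - 2*0.35/194 = 0.163058 GPa^-1
1/Ex = 0.004487/194 + 0.870513/9 + 0.163058*0.0625 = 0.1069379 GPa^-1
Ex = 9.35 GPa

9.35 GPa


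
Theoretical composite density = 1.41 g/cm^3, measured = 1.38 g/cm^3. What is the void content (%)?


Void% = (rho_theo - rho_actual)/rho_theo * 100 = (1.41 - 1.38)/1.41 * 100 = 2.13%

2.13%


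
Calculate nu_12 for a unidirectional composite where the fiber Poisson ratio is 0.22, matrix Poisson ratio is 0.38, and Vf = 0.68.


nu_12 = nu_f*Vf + nu_m*(1-Vf) = 0.22*0.68 + 0.38*0.32 = 0.2712

0.2712


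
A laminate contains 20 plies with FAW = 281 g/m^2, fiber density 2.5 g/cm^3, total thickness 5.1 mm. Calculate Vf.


Vf = n * FAW / (rho_f * h * 1000) = 20 * 281 / (2.5 * 5.1 * 1000) = 0.4408

0.4408


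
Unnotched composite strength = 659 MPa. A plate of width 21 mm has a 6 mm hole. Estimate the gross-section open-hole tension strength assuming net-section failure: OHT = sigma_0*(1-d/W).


OHT = sigma_0*(1-d/W) = 659*(1-6/21) = 470.7 MPa

470.7 MPa


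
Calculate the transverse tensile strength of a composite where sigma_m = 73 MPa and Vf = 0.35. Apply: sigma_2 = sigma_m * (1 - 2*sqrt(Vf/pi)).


factor = 1 - 2*sqrt(0.35/pi) = 0.3324
sigma_2 = 73 * 0.3324 = 24.27 MPa

24.27 MPa


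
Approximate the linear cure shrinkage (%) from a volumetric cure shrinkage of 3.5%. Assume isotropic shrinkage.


Linear shrinkage ≈ vol_shrink/3 = 3.5/3 = 1.167%

1.167%


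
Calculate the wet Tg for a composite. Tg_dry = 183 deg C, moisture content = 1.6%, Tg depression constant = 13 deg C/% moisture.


Tg_wet = Tg_dry - k*moisture = 183 - 13*1.6 = 162.2 deg C

162.2 deg C


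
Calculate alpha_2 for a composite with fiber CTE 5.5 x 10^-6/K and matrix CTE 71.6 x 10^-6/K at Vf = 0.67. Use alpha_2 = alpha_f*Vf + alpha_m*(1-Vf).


alpha_2 = alpha_f*Vf + alpha_m*(1-Vf) = 5.5*0.67 + 71.6*0.33 = 27.3 x 10^-6/K

27.3 x 10^-6/K


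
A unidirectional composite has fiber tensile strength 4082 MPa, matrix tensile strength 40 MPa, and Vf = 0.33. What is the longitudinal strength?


sigma_1 = sigma_f*Vf + sigma_m*(1-Vf) = 4082*0.33 + 40*0.67 = 1373.9 MPa

1373.9 MPa


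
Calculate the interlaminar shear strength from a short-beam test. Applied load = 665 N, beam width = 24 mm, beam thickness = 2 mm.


ILSS = 3F/(4bh) = 3*665/(4*24*2) = 10.39 MPa

10.39 MPa


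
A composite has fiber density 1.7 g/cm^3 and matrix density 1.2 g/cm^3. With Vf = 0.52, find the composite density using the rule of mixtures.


rho_c = rho_f*Vf + rho_m*(1-Vf) = 1.7*0.52 + 1.2*0.48 = 1.46 g/cm^3

1.46 g/cm^3
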